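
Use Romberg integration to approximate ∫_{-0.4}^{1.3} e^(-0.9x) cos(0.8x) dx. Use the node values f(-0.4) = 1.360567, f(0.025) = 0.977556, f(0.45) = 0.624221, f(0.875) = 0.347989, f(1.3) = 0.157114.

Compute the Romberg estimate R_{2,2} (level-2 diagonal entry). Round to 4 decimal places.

1.1434

R_{0,0} (trapezoid, 1 panel, h=1.7000): 1.290029
R_{1,0} (trapezoid, 2 panels, h=0.8500): 1.175602
R_{2,0} (trapezoid, 4 panels, h=0.4250): 1.151158
R_{1,1} = 1.175602 + (1.175602 − 1.290029)/3 = 1.137460
R_{2,1} = 1.151158 + (1.151158 − 1.175602)/3 = 1.143010
R_{2,2} = 1.143010 + (1.143010 − 1.137460)/15 = 1.143380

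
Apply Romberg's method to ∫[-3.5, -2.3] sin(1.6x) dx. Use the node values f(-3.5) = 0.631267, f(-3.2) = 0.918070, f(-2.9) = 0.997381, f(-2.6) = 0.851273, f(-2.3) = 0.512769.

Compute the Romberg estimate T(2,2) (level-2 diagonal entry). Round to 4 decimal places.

1.0213

T(0,0) (trapezoid, 1 panel, h=1.2000): 0.686422
T(1,0) (trapezoid, 2 panels, h=0.6000): 0.941639
T(2,0) (trapezoid, 4 panels, h=0.3000): 1.001623
T(1,1) = 0.941639 + (0.941639 − 0.686422)/3 = 1.026711
T(2,1) = 1.001623 + (1.001623 − 0.941639)/3 = 1.021618
T(2,2) = 1.021618 + (1.021618 − 1.026711)/15 = 1.021278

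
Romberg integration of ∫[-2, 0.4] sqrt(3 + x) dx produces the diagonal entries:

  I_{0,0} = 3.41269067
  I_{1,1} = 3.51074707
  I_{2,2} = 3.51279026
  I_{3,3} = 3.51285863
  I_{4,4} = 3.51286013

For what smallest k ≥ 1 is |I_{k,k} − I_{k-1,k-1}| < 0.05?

|I_{1,1} − I_{0,0}| = 0.09805640 ≥ 0.05
|I_{2,2} − I_{1,1}| = 0.00204319 < 0.05

k = 2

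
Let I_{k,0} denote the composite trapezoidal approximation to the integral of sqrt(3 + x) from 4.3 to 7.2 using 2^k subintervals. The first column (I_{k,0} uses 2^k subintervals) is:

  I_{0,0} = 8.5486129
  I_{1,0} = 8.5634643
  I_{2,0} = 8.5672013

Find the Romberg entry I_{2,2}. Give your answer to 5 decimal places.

Richardson extrapolation on the trapezoidal column (denominator 4−1=3):
I_{1,1} = 8.5634643 + (8.5634643 − 8.5486129)/3 = 8.5684148
I_{2,1} = 8.5672013 + (8.5672013 − 8.5634643)/3 = 8.5684470
I_{2,2} = 8.5684470 + (8.5684470 − 8.5684148)/15 = 8.5684491

8.56845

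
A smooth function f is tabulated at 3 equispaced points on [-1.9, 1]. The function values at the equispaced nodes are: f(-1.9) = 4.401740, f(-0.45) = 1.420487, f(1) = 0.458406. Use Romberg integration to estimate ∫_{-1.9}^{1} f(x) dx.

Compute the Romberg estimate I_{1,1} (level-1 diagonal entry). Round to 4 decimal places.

I_{0,0} (trapezoid, 1 panel, h=2.9000): 7.047212
I_{1,0} (trapezoid, 2 panels, h=1.4500): 5.583312
I_{1,1} = 5.583312 + (5.583312 − 7.047212)/3 = 5.095345

5.0953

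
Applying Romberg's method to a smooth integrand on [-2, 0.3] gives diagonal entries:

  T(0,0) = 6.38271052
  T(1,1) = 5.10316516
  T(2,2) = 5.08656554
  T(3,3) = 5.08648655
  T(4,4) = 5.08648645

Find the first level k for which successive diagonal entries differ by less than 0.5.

|T(1,1) − T(0,0)| = 1.27954536 ≥ 0.5
|T(2,2) − T(1,1)| = 0.01659962 < 0.5

k = 2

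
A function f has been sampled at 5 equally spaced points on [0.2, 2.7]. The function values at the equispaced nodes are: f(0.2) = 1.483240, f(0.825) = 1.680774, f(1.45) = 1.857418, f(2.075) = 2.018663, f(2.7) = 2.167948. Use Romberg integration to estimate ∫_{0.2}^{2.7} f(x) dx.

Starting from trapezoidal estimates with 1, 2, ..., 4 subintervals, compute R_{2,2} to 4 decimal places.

4.6175

R_{0,0} (trapezoid, 1 panel, h=2.5000): 4.563985
R_{1,0} (trapezoid, 2 panels, h=1.2500): 4.603765
R_{2,0} (trapezoid, 4 panels, h=0.6250): 4.614031
R_{1,1} = 4.603765 + (4.603765 − 4.563985)/3 = 4.617025
R_{2,1} = 4.614031 + (4.614031 − 4.603765)/3 = 4.617453
R_{2,2} = 4.617453 + (4.617453 − 4.617025)/15 = 4.617482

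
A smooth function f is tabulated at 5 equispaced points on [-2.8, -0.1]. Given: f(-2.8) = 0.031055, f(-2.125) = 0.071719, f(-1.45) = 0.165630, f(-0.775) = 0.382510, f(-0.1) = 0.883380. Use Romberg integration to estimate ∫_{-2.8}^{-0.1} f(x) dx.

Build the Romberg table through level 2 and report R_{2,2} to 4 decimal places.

R_{0,0} (trapezoid, 1 panel, h=2.7000): 1.234487
R_{1,0} (trapezoid, 2 panels, h=1.3500): 0.840844
R_{2,0} (trapezoid, 4 panels, h=0.6750): 0.727027
R_{1,1} = 0.840844 + (0.840844 − 1.234487)/3 = 0.709630
R_{2,1} = 0.727027 + (0.727027 − 0.840844)/3 = 0.689088
R_{2,2} = 0.689088 + (0.689088 − 0.709630)/15 = 0.687719

0.6877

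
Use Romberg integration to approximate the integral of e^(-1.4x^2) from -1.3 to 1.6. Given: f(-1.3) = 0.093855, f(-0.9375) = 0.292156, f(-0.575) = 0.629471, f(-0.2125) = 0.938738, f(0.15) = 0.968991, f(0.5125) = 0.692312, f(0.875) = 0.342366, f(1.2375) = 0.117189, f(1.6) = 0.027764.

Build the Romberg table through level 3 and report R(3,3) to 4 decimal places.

R(0,0) (trapezoid, 1 panel, h=2.9000): 0.176348
R(1,0) (trapezoid, 2 panels, h=1.4500): 1.493211
R(2,0) (trapezoid, 4 panels, h=0.7250): 1.451187
R(3,0) (trapezoid, 8 panels, h=0.3625): 1.465237
R(1,1) = 1.493211 + (1.493211 − 0.176348)/3 = 1.932165
R(2,1) = 1.451187 + (1.451187 − 1.493211)/3 = 1.437179
R(3,1) = 1.465237 + (1.465237 − 1.451187)/3 = 1.469920
R(2,2) = 1.437179 + (1.437179 − 1.932165)/15 = 1.404180
R(3,2) = 1.469920 + (1.469920 − 1.437179)/15 = 1.472103
R(3,3) = 1.472103 + (1.472103 − 1.404180)/63 = 1.473181

1.4732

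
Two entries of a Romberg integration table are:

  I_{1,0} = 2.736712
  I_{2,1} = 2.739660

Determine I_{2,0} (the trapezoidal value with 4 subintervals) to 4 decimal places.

From I_{2,1} = (4·I_{2,0} − I_{1,0})/3, solve for I_{2,0}:
4·I_{2,0} = 3·2.739660 + 2.736712 = 10.955692
I_{2,0} = 2.738923

2.7389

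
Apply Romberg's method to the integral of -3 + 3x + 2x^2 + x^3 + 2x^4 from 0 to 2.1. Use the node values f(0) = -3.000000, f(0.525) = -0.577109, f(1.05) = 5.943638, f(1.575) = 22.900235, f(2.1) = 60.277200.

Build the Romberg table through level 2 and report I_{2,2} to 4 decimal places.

I_{0,0} (trapezoid, 1 panel, h=2.1000): 60.141060
I_{1,0} (trapezoid, 2 panels, h=1.0500): 36.311350
I_{2,0} (trapezoid, 4 panels, h=0.5250): 29.875316
I_{1,1} = 36.311350 + (36.311350 − 60.141060)/3 = 28.368113
I_{2,1} = 29.875316 + (29.875316 − 36.311350)/3 = 27.729971
I_{2,2} = 27.729971 + (27.729971 − 28.368113)/15 = 27.687428

27.6874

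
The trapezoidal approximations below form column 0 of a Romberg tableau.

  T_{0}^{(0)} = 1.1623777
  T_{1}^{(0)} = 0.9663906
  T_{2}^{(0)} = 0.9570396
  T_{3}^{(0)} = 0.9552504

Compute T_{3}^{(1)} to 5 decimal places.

T_{3}^{(1)} = (4·0.9552504 − 0.9570396) / 3 = 0.9546540
(Column j=1 coincides with Simpson's rule on the same nodes.)

0.95465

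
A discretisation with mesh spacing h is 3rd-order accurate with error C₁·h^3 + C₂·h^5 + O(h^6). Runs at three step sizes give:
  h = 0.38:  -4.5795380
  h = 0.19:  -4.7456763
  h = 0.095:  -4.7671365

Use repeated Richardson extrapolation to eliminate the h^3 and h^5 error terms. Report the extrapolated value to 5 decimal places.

First eliminate the h^3 term (factor 2^3 = 8):
  B₁ = (8·(-4.7456763) − (-4.5795380))/7 = -4.7694103
  B₂ = (8·(-4.7671365) − (-4.7456763))/7 = -4.7702022
Then eliminate the h^5 term (factor 2^5 = 32):
  (32·(-4.7702022) − (-4.7694103))/31 = -4.7702277

-4.77023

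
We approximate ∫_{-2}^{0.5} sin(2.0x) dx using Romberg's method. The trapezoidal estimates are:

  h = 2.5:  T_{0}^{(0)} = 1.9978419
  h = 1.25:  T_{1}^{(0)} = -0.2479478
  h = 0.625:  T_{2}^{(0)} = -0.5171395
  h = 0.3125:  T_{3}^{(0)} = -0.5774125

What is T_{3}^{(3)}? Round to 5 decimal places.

Richardson extrapolation on the trapezoidal column (denominator 4−1=3):
T_{1}^{(1)} = (4·(-0.2479478) − 1.9978419) / 3 = -0.9965444
T_{2}^{(1)} = (4·(-0.5171395) − (-0.2479478)) / 3 = -0.6068701
T_{3}^{(1)} = -0.5774125 + (-0.5774125 − (-0.5171395))/3 = -0.5975035
T_{2}^{(2)} = -0.6068701 + (-0.6068701 − (-0.9965444))/15 = -0.5808918
T_{3}^{(2)} = (16·(-0.5975035) − (-0.6068701)) / 15 = -0.5968791
T_{3}^{(3)} = -0.5968791 + (-0.5968791 − (-0.5808918))/63 = -0.5971329

-0.59713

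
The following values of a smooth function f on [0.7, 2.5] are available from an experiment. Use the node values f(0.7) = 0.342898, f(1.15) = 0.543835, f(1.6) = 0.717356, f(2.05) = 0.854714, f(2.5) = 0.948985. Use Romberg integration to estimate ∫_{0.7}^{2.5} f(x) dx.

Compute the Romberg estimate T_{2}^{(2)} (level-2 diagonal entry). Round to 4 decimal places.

1.2481

T_{0}^{(0)} (trapezoid, 1 panel, h=1.8000): 1.162695
T_{1}^{(0)} (trapezoid, 2 panels, h=0.9000): 1.226968
T_{2}^{(0)} (trapezoid, 4 panels, h=0.4500): 1.242831
T_{1}^{(1)} = 1.226968 + (1.226968 − 1.162695)/3 = 1.248392
T_{2}^{(1)} = 1.242831 + (1.242831 − 1.226968)/3 = 1.248119
T_{2}^{(2)} = 1.248119 + (1.248119 − 1.248392)/15 = 1.248101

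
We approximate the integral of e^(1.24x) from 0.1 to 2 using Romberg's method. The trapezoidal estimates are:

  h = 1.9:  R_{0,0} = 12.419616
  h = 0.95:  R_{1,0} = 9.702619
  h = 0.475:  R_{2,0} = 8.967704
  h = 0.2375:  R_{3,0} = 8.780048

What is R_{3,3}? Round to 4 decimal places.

8.7171

Richardson extrapolation on the trapezoidal column (denominator 4−1=3):
R_{1,1} = (4·9.702619 − 12.419616) / 3 = 8.796953
R_{2,1} = 8.967704 + (8.967704 − 9.702619)/3 = 8.722732
R_{3,1} = 8.780048 + (8.780048 − 8.967704)/3 = 8.717496
R_{2,2} = 8.722732 + (8.722732 − 8.796953)/15 = 8.717784
R_{3,2} = 8.717496 + (8.717496 − 8.722732)/15 = 8.717147
R_{3,3} = 8.717147 + (8.717147 − 8.717784)/63 = 8.717137
(Column j=1 coincides with Simpson's rule on the same nodes.)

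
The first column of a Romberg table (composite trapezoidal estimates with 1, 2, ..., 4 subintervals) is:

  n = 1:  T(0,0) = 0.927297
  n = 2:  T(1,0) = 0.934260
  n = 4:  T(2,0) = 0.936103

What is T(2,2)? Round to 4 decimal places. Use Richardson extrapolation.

0.9367

Richardson extrapolation on the trapezoidal column (denominator 4−1=3):
T(1,1) = 0.934260 + (0.934260 − 0.927297)/3 = 0.936581
T(2,1) = 0.936103 + (0.936103 − 0.934260)/3 = 0.936717
T(2,2) = 0.936717 + (0.936717 − 0.936581)/15 = 0.936726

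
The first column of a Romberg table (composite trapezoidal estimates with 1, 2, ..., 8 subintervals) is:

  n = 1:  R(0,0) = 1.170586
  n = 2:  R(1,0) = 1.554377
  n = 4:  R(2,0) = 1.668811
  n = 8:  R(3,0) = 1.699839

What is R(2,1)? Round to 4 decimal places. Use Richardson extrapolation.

R(2,1) = 1.668811 + (1.668811 − 1.554377)/3 = 1.706956

1.7070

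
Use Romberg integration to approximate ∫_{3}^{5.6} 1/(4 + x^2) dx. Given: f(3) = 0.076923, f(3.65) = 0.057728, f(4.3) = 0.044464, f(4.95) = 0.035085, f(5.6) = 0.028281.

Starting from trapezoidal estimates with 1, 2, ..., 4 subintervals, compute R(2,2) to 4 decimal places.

0.1225

R(0,0) (trapezoid, 1 panel, h=2.6000): 0.136765
R(1,0) (trapezoid, 2 panels, h=1.3000): 0.126186
R(2,0) (trapezoid, 4 panels, h=0.6500): 0.123421
R(1,1) = 0.126186 + (0.126186 − 0.136765)/3 = 0.122660
R(2,1) = 0.123421 + (0.123421 − 0.126186)/3 = 0.122499
R(2,2) = 0.122499 + (0.122499 − 0.122660)/15 = 0.122488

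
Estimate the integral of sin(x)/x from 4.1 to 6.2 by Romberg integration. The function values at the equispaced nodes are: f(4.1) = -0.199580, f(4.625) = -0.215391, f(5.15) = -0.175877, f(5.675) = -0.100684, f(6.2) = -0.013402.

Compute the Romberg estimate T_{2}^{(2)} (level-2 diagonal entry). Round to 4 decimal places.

T_{0}^{(0)} (trapezoid, 1 panel, h=2.1000): -0.223631
T_{1}^{(0)} (trapezoid, 2 panels, h=1.0500): -0.296486
T_{2}^{(0)} (trapezoid, 4 panels, h=0.5250): -0.314183
T_{1}^{(1)} = -0.296486 + (-0.296486 − (-0.223631))/3 = -0.320771
T_{2}^{(1)} = -0.314183 + (-0.314183 − (-0.296486))/3 = -0.320082
T_{2}^{(2)} = -0.320082 + (-0.320082 − (-0.320771))/15 = -0.320036

-0.3200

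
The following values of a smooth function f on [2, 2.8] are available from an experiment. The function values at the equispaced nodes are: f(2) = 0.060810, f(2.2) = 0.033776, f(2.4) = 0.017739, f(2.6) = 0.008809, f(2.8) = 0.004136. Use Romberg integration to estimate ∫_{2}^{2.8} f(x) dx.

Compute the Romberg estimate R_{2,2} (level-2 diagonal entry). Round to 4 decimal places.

R_{0,0} (trapezoid, 1 panel, h=0.8000): 0.025978
R_{1,0} (trapezoid, 2 panels, h=0.4000): 0.020085
R_{2,0} (trapezoid, 4 panels, h=0.2000): 0.018559
R_{1,1} = 0.020085 + (0.020085 − 0.025978)/3 = 0.018121
R_{2,1} = 0.018559 + (0.018559 − 0.020085)/3 = 0.018050
R_{2,2} = 0.018050 + (0.018050 − 0.018121)/15 = 0.018045

0.0180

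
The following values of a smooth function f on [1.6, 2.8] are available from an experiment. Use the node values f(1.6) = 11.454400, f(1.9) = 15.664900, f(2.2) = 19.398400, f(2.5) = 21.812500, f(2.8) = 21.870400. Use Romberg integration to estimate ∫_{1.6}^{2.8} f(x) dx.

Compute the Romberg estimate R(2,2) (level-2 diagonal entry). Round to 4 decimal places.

R(0,0) (trapezoid, 1 panel, h=1.2000): 19.994880
R(1,0) (trapezoid, 2 panels, h=0.6000): 21.636480
R(2,0) (trapezoid, 4 panels, h=0.3000): 22.061460
R(1,1) = 21.636480 + (21.636480 − 19.994880)/3 = 22.183680
R(2,1) = 22.061460 + (22.061460 − 21.636480)/3 = 22.203120
R(2,2) = 22.203120 + (22.203120 − 22.183680)/15 = 22.204416

22.2044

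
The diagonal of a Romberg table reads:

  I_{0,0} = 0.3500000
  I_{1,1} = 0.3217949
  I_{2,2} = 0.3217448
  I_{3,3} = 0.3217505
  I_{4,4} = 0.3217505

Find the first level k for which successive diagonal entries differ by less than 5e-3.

|I_{1,1} − I_{0,0}| = 0.0282051 ≥ 5e-3
|I_{2,2} − I_{1,1}| = 0.0000501 < 5e-3

k = 2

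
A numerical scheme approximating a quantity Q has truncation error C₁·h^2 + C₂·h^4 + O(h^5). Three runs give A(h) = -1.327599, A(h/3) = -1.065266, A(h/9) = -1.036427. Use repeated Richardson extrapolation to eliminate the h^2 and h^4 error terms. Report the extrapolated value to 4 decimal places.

-1.0328

First eliminate the h^2 term (factor 3^2 = 9):
  B₁ = (9·(-1.065266) − (-1.327599))/8 = -1.032474
  B₂ = (9·(-1.036427) − (-1.065266))/8 = -1.032822
Then eliminate the h^4 term (factor 3^4 = 81):
  (81·(-1.032822) − (-1.032474))/80 = -1.032826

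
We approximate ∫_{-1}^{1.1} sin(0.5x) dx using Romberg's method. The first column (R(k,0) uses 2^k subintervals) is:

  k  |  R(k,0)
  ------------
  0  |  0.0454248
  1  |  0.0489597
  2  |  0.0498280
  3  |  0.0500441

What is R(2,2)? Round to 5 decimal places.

Richardson extrapolation on the trapezoidal column (denominator 4−1=3):
R(1,1) = 0.0489597 + (0.0489597 − 0.0454248)/3 = 0.0501380
R(2,1) = 0.0498280 + (0.0498280 − 0.0489597)/3 = 0.0501174
R(2,2) = 0.0501174 + (0.0501174 − 0.0501380)/15 = 0.0501160

0.05012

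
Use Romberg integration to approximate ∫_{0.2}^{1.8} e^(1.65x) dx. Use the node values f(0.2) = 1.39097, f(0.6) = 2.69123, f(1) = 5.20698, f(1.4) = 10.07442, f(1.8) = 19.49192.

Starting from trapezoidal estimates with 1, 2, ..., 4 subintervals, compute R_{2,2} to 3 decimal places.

10.972

R_{0,0} (trapezoid, 1 panel, h=1.6000): 16.70631
R_{1,0} (trapezoid, 2 panels, h=0.8000): 12.51874
R_{2,0} (trapezoid, 4 panels, h=0.4000): 11.36563
R_{1,1} = 12.51874 + (12.51874 − 16.70631)/3 = 11.12288
R_{2,1} = 11.36563 + (11.36563 − 12.51874)/3 = 10.98126
R_{2,2} = 10.98126 + (10.98126 − 11.12288)/15 = 10.97182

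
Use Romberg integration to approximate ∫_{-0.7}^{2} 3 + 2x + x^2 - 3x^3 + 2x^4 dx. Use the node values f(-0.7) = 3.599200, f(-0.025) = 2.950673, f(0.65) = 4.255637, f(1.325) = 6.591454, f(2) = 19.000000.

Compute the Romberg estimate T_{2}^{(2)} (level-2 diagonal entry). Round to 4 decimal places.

15.4383

T_{0}^{(0)} (trapezoid, 1 panel, h=2.7000): 30.508920
T_{1}^{(0)} (trapezoid, 2 panels, h=1.3500): 20.999570
T_{2}^{(0)} (trapezoid, 4 panels, h=0.6750): 16.940721
T_{1}^{(1)} = 20.999570 + (20.999570 − 30.508920)/3 = 17.829787
T_{2}^{(1)} = 16.940721 + (16.940721 − 20.999570)/3 = 15.587771
T_{2}^{(2)} = 15.587771 + (15.587771 − 17.829787)/15 = 15.438303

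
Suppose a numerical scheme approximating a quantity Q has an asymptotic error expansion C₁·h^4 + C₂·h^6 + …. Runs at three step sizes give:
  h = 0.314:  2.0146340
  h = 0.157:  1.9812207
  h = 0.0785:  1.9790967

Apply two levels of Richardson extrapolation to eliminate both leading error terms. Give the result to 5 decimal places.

First eliminate the h^4 term (factor 2^4 = 16):
  B₁ = (16·1.9812207 − 2.0146340)/15 = 1.9789931
  B₂ = (16·1.9790967 − 1.9812207)/15 = 1.9789551
Then eliminate the h^6 term (factor 2^6 = 64):
  (64·1.9789551 − 1.9789931)/63 = 1.9789545

1.97895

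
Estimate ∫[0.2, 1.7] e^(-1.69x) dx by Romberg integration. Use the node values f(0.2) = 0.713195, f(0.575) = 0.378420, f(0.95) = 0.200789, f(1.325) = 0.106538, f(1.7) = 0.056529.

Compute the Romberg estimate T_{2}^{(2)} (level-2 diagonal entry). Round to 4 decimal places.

0.3886

T_{0}^{(0)} (trapezoid, 1 panel, h=1.5000): 0.577293
T_{1}^{(0)} (trapezoid, 2 panels, h=0.7500): 0.439238
T_{2}^{(0)} (trapezoid, 4 panels, h=0.3750): 0.401478
T_{1}^{(1)} = 0.439238 + (0.439238 − 0.577293)/3 = 0.393220
T_{2}^{(1)} = 0.401478 + (0.401478 − 0.439238)/3 = 0.388891
T_{2}^{(2)} = 0.388891 + (0.388891 − 0.393220)/15 = 0.388602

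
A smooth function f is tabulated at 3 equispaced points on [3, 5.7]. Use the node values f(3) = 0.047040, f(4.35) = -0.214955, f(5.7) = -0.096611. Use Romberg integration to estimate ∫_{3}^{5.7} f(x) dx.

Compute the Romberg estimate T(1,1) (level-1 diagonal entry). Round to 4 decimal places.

T(0,0) (trapezoid, 1 panel, h=2.7000): -0.066921
T(1,0) (trapezoid, 2 panels, h=1.3500): -0.323650
T(1,1) = -0.323650 + (-0.323650 − (-0.066921))/3 = -0.409226

-0.4092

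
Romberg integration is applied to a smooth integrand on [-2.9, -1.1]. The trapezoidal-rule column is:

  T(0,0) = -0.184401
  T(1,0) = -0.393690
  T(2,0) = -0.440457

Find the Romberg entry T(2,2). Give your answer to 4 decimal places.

-0.4556

Richardson extrapolation on the trapezoidal column (denominator 4−1=3):
T(1,1) = (4·(-0.393690) − (-0.184401)) / 3 = -0.463453
T(2,1) = (4·(-0.440457) − (-0.393690)) / 3 = -0.456046
T(2,2) = (16·(-0.456046) − (-0.463453)) / 15 = -0.455552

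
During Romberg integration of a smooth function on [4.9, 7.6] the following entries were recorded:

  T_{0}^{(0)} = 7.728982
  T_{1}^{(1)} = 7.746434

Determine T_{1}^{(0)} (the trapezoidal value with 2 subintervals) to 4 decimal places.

From T_{1}^{(1)} = (4·T_{1}^{(0)} − T_{0}^{(0)})/3, solve for T_{1}^{(0)}:
4·T_{1}^{(0)} = 3·7.746434 + 7.728982 = 30.968284
T_{1}^{(0)} = 7.742071

7.7421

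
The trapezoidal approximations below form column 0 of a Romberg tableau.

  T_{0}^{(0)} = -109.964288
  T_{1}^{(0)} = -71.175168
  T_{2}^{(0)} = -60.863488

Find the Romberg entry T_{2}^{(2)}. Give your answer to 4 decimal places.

-57.3716

Richardson extrapolation on the trapezoidal column (denominator 4−1=3):
T_{1}^{(1)} = -71.175168 + (-71.175168 − (-109.964288))/3 = -58.245461
T_{2}^{(1)} = -60.863488 + (-60.863488 − (-71.175168))/3 = -57.426261
T_{2}^{(2)} = -57.426261 + (-57.426261 − (-58.245461))/15 = -57.371648
(Column j=1 coincides with Simpson's rule on the same nodes.)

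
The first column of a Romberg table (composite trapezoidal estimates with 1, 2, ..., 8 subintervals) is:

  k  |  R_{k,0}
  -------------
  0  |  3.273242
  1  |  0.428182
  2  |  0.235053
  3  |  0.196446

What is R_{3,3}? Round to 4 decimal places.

0.1839

Richardson extrapolation on the trapezoidal column (denominator 4−1=3):
R_{1,1} = 0.428182 + (0.428182 − 3.273242)/3 = -0.520171
R_{2,1} = (4·0.235053 − 0.428182) / 3 = 0.170677
R_{3,1} = (4·0.196446 − 0.235053) / 3 = 0.183577
R_{2,2} = (16·0.170677 − (-0.520171)) / 15 = 0.216734
R_{3,2} = (16·0.183577 − 0.170677) / 15 = 0.184437
R_{3,3} = (64·0.184437 − 0.216734) / 63 = 0.183924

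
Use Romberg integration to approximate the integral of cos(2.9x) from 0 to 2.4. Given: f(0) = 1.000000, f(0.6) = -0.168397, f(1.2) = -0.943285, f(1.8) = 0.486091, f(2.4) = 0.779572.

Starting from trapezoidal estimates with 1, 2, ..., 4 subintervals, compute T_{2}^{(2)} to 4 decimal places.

T_{0}^{(0)} (trapezoid, 1 panel, h=2.4000): 2.135486
T_{1}^{(0)} (trapezoid, 2 panels, h=1.2000): -0.064199
T_{2}^{(0)} (trapezoid, 4 panels, h=0.6000): 0.158517
T_{1}^{(1)} = -0.064199 + (-0.064199 − 2.135486)/3 = -0.797427
T_{2}^{(1)} = 0.158517 + (0.158517 − (-0.064199))/3 = 0.232756
T_{2}^{(2)} = 0.232756 + (0.232756 − (-0.797427))/15 = 0.301435

0.3014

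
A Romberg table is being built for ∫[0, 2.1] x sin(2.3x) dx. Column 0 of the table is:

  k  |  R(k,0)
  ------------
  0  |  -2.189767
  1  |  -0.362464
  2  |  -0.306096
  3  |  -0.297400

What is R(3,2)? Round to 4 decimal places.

Richardson extrapolation on the trapezoidal column (denominator 4−1=3):
R(2,1) = (4·(-0.306096) − (-0.362464)) / 3 = -0.287307
R(3,1) = -0.297400 + (-0.297400 − (-0.306096))/3 = -0.294501
R(3,2) = -0.294501 + (-0.294501 − (-0.287307))/15 = -0.294981

-0.2950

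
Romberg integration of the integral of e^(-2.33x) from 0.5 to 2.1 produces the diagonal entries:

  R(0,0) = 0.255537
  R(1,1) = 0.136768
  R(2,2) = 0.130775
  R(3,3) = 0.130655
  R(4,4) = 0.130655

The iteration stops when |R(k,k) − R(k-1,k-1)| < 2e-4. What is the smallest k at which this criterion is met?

k = 3

|R(1,1) − R(0,0)| = 0.118769 ≥ 2e-4
|R(2,2) − R(1,1)| = 0.005993 ≥ 2e-4
|R(3,3) − R(2,2)| = 0.000120 < 2e-4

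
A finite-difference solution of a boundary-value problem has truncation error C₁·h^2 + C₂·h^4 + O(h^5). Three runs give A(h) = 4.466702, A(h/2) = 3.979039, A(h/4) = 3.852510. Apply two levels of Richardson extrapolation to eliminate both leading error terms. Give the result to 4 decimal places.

3.8099

First eliminate the h^2 term (factor 2^2 = 4):
  B₁ = (4·3.979039 − 4.466702)/3 = 3.816485
  B₂ = (4·3.852510 − 3.979039)/3 = 3.810334
Then eliminate the h^4 term (factor 2^4 = 16):
  (16·3.810334 − 3.816485)/15 = 3.809924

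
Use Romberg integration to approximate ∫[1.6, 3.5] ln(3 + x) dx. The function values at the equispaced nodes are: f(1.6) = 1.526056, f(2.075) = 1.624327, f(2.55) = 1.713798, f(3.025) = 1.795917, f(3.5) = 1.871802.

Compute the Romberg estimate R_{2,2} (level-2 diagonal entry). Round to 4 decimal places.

R_{0,0} (trapezoid, 1 panel, h=1.9000): 3.227965
R_{1,0} (trapezoid, 2 panels, h=0.9500): 3.242091
R_{2,0} (trapezoid, 4 panels, h=0.4750): 3.245661
R_{1,1} = 3.242091 + (3.242091 − 3.227965)/3 = 3.246800
R_{2,1} = 3.245661 + (3.245661 − 3.242091)/3 = 3.246851
R_{2,2} = 3.246851 + (3.246851 − 3.246800)/15 = 3.246854

3.2469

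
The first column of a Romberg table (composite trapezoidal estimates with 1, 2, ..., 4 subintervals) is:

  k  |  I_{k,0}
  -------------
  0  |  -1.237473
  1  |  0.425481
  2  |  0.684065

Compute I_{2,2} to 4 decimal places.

I_{1,1} = 0.425481 + (0.425481 − (-1.237473))/3 = 0.979799
I_{2,1} = (4·0.684065 − 0.425481) / 3 = 0.770260
I_{2,2} = (16·0.770260 − 0.979799) / 15 = 0.756291

0.7563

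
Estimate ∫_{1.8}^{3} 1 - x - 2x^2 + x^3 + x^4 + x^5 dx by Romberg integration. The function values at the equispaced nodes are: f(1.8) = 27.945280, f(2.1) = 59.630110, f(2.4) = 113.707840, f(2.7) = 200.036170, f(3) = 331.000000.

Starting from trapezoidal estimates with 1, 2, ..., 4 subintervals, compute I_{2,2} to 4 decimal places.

162.4858

I_{0,0} (trapezoid, 1 panel, h=1.2000): 215.367168
I_{1,0} (trapezoid, 2 panels, h=0.6000): 175.908288
I_{2,0} (trapezoid, 4 panels, h=0.3000): 165.854028
I_{1,1} = 175.908288 + (175.908288 − 215.367168)/3 = 162.755328
I_{2,1} = 165.854028 + (165.854028 − 175.908288)/3 = 162.502608
I_{2,2} = 162.502608 + (162.502608 − 162.755328)/15 = 162.485760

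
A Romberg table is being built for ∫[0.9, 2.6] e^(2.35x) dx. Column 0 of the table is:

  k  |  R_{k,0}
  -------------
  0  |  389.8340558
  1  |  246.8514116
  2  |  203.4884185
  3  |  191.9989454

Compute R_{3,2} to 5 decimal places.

Richardson extrapolation on the trapezoidal column (denominator 4−1=3):
R_{2,1} = 203.4884185 + (203.4884185 − 246.8514116)/3 = 189.0340875
R_{3,1} = (4·191.9989454 − 203.4884185) / 3 = 188.1691210
R_{3,2} = 188.1691210 + (188.1691210 − 189.0340875)/15 = 188.1114566

188.11146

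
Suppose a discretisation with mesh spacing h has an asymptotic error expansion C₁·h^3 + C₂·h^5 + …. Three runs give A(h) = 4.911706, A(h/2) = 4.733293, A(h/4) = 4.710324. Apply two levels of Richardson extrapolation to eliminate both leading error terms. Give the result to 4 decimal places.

First eliminate the h^3 term (factor 2^3 = 8):
  B₁ = (8·4.733293 − 4.911706)/7 = 4.707805
  B₂ = (8·4.710324 − 4.733293)/7 = 4.707043
Then eliminate the h^5 term (factor 2^5 = 32):
  (32·4.707043 − 4.707805)/31 = 4.707018

4.7070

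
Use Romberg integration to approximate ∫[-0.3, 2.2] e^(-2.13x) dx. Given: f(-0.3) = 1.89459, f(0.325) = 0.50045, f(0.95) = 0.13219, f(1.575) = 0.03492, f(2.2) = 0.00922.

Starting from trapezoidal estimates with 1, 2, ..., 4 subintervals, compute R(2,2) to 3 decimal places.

R(0,0) (trapezoid, 1 panel, h=2.5000): 2.37976
R(1,0) (trapezoid, 2 panels, h=1.2500): 1.35512
R(2,0) (trapezoid, 4 panels, h=0.6250): 1.01217
R(1,1) = 1.35512 + (1.35512 − 2.37976)/3 = 1.01357
R(2,1) = 1.01217 + (1.01217 − 1.35512)/3 = 0.89785
R(2,2) = 0.89785 + (0.89785 − 1.01357)/15 = 0.89014

0.890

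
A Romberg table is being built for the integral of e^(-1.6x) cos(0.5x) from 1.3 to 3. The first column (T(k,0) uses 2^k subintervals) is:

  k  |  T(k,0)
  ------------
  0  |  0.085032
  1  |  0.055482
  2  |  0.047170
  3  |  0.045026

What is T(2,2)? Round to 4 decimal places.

0.0443

Richardson extrapolation on the trapezoidal column (denominator 4−1=3):
T(1,1) = 0.055482 + (0.055482 − 0.085032)/3 = 0.045632
T(2,1) = (4·0.047170 − 0.055482) / 3 = 0.044399
T(2,2) = 0.044399 + (0.044399 − 0.045632)/15 = 0.044317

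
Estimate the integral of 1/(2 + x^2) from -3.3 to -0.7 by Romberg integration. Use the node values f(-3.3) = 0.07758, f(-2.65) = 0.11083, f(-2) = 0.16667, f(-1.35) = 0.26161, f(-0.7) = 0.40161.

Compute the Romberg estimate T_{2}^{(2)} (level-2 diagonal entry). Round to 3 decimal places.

0.499

T_{0}^{(0)} (trapezoid, 1 panel, h=2.6000): 0.62295
T_{1}^{(0)} (trapezoid, 2 panels, h=1.3000): 0.52814
T_{2}^{(0)} (trapezoid, 4 panels, h=0.6500): 0.50616
T_{1}^{(1)} = 0.52814 + (0.52814 − 0.62295)/3 = 0.49654
T_{2}^{(1)} = 0.50616 + (0.50616 − 0.52814)/3 = 0.49883
T_{2}^{(2)} = 0.49883 + (0.49883 − 0.49654)/15 = 0.49898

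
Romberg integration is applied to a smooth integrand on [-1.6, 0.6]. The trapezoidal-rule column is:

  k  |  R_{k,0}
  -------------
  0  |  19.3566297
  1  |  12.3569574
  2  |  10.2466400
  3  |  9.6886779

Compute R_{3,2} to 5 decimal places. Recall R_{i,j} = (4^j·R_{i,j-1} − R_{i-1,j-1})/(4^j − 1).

R_{2,1} = 10.2466400 + (10.2466400 − 12.3569574)/3 = 9.5432009
R_{3,1} = 9.6886779 + (9.6886779 − 10.2466400)/3 = 9.5026905
R_{3,2} = (16·9.5026905 − 9.5432009) / 15 = 9.4999898

9.49999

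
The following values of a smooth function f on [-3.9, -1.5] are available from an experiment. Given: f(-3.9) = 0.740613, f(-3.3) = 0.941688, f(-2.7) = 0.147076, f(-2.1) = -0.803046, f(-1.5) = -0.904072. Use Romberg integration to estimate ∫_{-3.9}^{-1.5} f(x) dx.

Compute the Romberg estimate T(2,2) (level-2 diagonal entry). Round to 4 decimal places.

0.1349

T(0,0) (trapezoid, 1 panel, h=2.4000): -0.196151
T(1,0) (trapezoid, 2 panels, h=1.2000): 0.078416
T(2,0) (trapezoid, 4 panels, h=0.6000): 0.122393
T(1,1) = 0.078416 + (0.078416 − (-0.196151))/3 = 0.169938
T(2,1) = 0.122393 + (0.122393 − 0.078416)/3 = 0.137052
T(2,2) = 0.137052 + (0.137052 − 0.169938)/15 = 0.134860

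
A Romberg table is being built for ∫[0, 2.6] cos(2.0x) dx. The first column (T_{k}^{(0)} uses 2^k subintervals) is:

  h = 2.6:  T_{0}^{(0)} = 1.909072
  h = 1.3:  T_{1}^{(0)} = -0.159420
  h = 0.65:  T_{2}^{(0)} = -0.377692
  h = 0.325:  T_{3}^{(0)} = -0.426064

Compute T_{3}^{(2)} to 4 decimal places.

-0.4416

Richardson extrapolation on the trapezoidal column (denominator 4−1=3):
T_{2}^{(1)} = (4·(-0.377692) − (-0.159420)) / 3 = -0.450449
T_{3}^{(1)} = (4·(-0.426064) − (-0.377692)) / 3 = -0.442188
T_{3}^{(2)} = (16·(-0.442188) − (-0.450449)) / 15 = -0.441637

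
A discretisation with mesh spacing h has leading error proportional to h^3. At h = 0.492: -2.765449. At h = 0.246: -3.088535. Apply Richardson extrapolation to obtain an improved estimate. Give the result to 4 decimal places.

-3.1347

The leading error scales as h^3; refining by a factor of 2 reduces it by 2^3 = 8.
Extrapolated value = (8·A(h/2) − A(h)) / (8 − 1)
= (8·(-3.088535) − (-2.765449)) / 7
= -21.942831 / 7 = -3.134690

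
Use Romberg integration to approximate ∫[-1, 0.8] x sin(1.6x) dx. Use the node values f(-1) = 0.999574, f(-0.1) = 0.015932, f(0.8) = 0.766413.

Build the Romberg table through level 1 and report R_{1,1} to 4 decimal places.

R_{0,0} (trapezoid, 1 panel, h=1.8000): 1.589388
R_{1,0} (trapezoid, 2 panels, h=0.9000): 0.809033
R_{1,1} = 0.809033 + (0.809033 − 1.589388)/3 = 0.548915

0.5489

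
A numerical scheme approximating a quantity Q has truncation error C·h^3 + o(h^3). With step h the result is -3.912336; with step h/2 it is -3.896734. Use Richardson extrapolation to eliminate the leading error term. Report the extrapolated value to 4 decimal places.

-3.8945

The leading error scales as h^3; refining by a factor of 2 reduces it by 2^3 = 8.
Extrapolated value = (8·A(h/2) − A(h)) / (8 − 1)
= (8·(-3.896734) − (-3.912336)) / 7
= -27.261536 / 7 = -3.894505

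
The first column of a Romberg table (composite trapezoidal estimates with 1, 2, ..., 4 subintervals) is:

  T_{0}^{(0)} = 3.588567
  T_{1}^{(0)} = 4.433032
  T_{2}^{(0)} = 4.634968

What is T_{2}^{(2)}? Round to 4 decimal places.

Richardson extrapolation on the trapezoidal column (denominator 4−1=3):
T_{1}^{(1)} = 4.433032 + (4.433032 − 3.588567)/3 = 4.714520
T_{2}^{(1)} = (4·4.634968 − 4.433032) / 3 = 4.702280
T_{2}^{(2)} = 4.702280 + (4.702280 − 4.714520)/15 = 4.701464

4.7015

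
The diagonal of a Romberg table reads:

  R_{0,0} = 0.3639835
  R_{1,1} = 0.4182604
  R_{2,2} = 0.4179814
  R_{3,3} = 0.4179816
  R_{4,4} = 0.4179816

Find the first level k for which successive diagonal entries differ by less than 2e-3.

|R_{1,1} − R_{0,0}| = 0.0542769 ≥ 2e-3
|R_{2,2} − R_{1,1}| = 0.0002790 < 2e-3

k = 2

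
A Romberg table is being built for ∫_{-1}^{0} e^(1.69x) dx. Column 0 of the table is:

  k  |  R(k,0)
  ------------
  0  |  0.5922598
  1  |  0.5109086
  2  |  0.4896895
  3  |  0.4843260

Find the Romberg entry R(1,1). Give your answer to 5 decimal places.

0.48379

Richardson extrapolation on the trapezoidal column (denominator 4−1=3):
R(1,1) = (4·0.5109086 − 0.5922598) / 3 = 0.4837915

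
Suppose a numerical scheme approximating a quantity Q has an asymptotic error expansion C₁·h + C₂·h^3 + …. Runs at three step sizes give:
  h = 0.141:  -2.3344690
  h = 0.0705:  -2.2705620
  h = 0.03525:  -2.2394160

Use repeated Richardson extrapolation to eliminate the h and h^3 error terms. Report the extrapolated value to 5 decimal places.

-2.20850

First eliminate the h term (factor 2^1 = 2):
  B₁ = (2·(-2.2705620) − (-2.3344690))/1 = -2.2066550
  B₂ = (2·(-2.2394160) − (-2.2705620))/1 = -2.2082700
Then eliminate the h^3 term (factor 2^3 = 8):
  (8·(-2.2082700) − (-2.2066550))/7 = -2.2085007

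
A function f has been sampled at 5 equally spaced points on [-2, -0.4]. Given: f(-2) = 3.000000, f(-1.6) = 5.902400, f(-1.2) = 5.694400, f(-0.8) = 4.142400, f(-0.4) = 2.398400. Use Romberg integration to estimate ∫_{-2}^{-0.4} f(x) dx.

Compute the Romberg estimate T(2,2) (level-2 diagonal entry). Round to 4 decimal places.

T(0,0) (trapezoid, 1 panel, h=1.6000): 4.318720
T(1,0) (trapezoid, 2 panels, h=0.8000): 6.714880
T(2,0) (trapezoid, 4 panels, h=0.4000): 7.375360
T(1,1) = 6.714880 + (6.714880 − 4.318720)/3 = 7.513600
T(2,1) = 7.375360 + (7.375360 − 6.714880)/3 = 7.595520
T(2,2) = 7.595520 + (7.595520 − 7.513600)/15 = 7.600981

7.6010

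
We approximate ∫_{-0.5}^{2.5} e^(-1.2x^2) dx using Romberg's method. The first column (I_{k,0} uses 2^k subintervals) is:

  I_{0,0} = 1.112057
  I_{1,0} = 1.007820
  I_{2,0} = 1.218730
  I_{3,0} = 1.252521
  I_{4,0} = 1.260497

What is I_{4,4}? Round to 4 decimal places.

1.2631

I_{1,1} = 1.007820 + (1.007820 − 1.112057)/3 = 0.973074
I_{2,1} = (4·1.218730 − 1.007820) / 3 = 1.289033
I_{3,1} = (4·1.252521 − 1.218730) / 3 = 1.263785
I_{4,1} = (4·1.260497 − 1.252521) / 3 = 1.263156
I_{2,2} = (16·1.289033 − 0.973074) / 15 = 1.310097
I_{3,2} = 1.263785 + (1.263785 − 1.289033)/15 = 1.262102
I_{4,2} = (16·1.263156 − 1.263785) / 15 = 1.263114
I_{3,3} = 1.262102 + (1.262102 − 1.310097)/63 = 1.261340
I_{4,3} = (64·1.263114 − 1.262102) / 63 = 1.263130
I_{4,4} = 1.263130 + (1.263130 − 1.261340)/255 = 1.263137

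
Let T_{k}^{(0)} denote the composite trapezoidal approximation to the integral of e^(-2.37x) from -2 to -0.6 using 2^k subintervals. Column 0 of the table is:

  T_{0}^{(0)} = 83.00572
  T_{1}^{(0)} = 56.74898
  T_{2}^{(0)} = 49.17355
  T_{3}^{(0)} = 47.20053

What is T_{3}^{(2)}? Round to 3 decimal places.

46.536

T_{2}^{(1)} = (4·49.17355 − 56.74898) / 3 = 46.64841
T_{3}^{(1)} = (4·47.20053 − 49.17355) / 3 = 46.54286
T_{3}^{(2)} = 46.54286 + (46.54286 − 46.64841)/15 = 46.53582
(Column j=1 coincides with Simpson's rule on the same nodes.)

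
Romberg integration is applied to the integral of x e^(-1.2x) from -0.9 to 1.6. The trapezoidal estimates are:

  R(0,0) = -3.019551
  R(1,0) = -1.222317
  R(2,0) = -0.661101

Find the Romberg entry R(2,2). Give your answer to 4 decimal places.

-0.4641

Richardson extrapolation on the trapezoidal column (denominator 4−1=3):
R(1,1) = -1.222317 + (-1.222317 − (-3.019551))/3 = -0.623239
R(2,1) = (4·(-0.661101) − (-1.222317)) / 3 = -0.474029
R(2,2) = -0.474029 + (-0.474029 − (-0.623239))/15 = -0.464082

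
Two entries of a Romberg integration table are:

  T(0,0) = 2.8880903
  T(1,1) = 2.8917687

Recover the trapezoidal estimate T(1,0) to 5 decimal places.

From T(1,1) = (4·T(1,0) − T(0,0))/3, solve for T(1,0):
4·T(1,0) = 3·2.8917687 + 2.8880903 = 11.5633964
T(1,0) = 2.8908491

2.89085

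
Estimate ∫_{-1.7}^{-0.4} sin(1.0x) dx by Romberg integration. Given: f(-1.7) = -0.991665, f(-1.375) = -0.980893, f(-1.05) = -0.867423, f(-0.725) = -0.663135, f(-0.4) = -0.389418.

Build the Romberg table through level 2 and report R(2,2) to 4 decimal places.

-1.0499

R(0,0) (trapezoid, 1 panel, h=1.3000): -0.897704
R(1,0) (trapezoid, 2 panels, h=0.6500): -1.012677
R(2,0) (trapezoid, 4 panels, h=0.3250): -1.040648
R(1,1) = -1.012677 + (-1.012677 − (-0.897704))/3 = -1.051001
R(2,1) = -1.040648 + (-1.040648 − (-1.012677))/3 = -1.049972
R(2,2) = -1.049972 + (-1.049972 − (-1.051001))/15 = -1.049903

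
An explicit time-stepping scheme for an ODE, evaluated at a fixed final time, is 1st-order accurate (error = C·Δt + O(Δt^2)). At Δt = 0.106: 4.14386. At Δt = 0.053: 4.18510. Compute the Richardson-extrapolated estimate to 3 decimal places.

4.226

The leading error scales as Δt; refining by a factor of 2 reduces it by 2^1 = 2.
Extrapolated value = (2·A(Δt/2) − A(Δt)) / (2 − 1)
= (2·4.18510 − 4.14386) / 1
= 4.22634 / 1 = 4.22634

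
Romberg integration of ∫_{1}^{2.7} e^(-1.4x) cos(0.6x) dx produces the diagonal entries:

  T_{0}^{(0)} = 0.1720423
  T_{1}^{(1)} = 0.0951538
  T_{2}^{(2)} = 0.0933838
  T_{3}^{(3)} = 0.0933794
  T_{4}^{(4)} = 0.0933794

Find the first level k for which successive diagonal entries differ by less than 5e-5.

|T_{1}^{(1)} − T_{0}^{(0)}| = 0.0768885 ≥ 5e-5
|T_{2}^{(2)} − T_{1}^{(1)}| = 0.0017700 ≥ 5e-5
|T_{3}^{(3)} − T_{2}^{(2)}| = 0.0000044 < 5e-5

k = 3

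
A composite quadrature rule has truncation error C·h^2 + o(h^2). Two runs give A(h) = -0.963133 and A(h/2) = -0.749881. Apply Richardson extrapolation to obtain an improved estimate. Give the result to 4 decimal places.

Extrapolated value = (4·A(h/2) − A(h)) / (4 − 1)
= (4·(-0.749881) − (-0.963133)) / 3
= -2.036391 / 3 = -0.678797

-0.6788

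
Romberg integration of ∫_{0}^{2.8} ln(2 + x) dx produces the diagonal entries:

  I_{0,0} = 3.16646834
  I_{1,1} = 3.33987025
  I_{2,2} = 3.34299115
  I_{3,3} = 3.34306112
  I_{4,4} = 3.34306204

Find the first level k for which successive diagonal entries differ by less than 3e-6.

|I_{1,1} − I_{0,0}| = 0.17340191 ≥ 3e-6
|I_{2,2} − I_{1,1}| = 0.00312090 ≥ 3e-6
|I_{3,3} − I_{2,2}| = 0.00006997 ≥ 3e-6
|I_{4,4} − I_{3,3}| = 0.00000092 < 3e-6

k = 4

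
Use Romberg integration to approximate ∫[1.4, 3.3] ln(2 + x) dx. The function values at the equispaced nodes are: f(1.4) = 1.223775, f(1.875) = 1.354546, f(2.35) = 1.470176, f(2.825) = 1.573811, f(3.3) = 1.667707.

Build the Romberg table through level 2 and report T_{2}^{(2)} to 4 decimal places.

2.7780

T_{0}^{(0)} (trapezoid, 1 panel, h=1.9000): 2.746908
T_{1}^{(0)} (trapezoid, 2 panels, h=0.9500): 2.770121
T_{2}^{(0)} (trapezoid, 4 panels, h=0.4750): 2.776030
T_{1}^{(1)} = 2.770121 + (2.770121 − 2.746908)/3 = 2.777859
T_{2}^{(1)} = 2.776030 + (2.776030 − 2.770121)/3 = 2.778000
T_{2}^{(2)} = 2.778000 + (2.778000 − 2.777859)/15 = 2.778009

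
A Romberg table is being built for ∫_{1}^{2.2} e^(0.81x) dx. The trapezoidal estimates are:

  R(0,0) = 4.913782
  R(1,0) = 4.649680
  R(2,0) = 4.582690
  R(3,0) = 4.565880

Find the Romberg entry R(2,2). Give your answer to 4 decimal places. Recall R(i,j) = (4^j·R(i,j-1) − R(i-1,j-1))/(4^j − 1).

Richardson extrapolation on the trapezoidal column (denominator 4−1=3):
R(1,1) = 4.649680 + (4.649680 − 4.913782)/3 = 4.561646
R(2,1) = (4·4.582690 − 4.649680) / 3 = 4.560360
R(2,2) = 4.560360 + (4.560360 − 4.561646)/15 = 4.560274

4.5603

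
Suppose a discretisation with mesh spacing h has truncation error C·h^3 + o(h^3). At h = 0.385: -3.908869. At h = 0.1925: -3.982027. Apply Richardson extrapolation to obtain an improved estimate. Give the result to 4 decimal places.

-3.9925

Extrapolated value = (8·A(h/2) − A(h)) / (8 − 1)
= (8·(-3.982027) − (-3.908869)) / 7
= -27.947347 / 7 = -3.992478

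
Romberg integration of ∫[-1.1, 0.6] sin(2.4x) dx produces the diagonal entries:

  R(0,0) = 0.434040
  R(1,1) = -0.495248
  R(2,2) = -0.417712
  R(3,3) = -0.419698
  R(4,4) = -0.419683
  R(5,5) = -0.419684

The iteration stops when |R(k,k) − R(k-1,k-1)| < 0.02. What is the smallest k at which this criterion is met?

k = 3

|R(1,1) − R(0,0)| = 0.929288 ≥ 0.02
|R(2,2) − R(1,1)| = 0.077536 ≥ 0.02
|R(3,3) − R(2,2)| = 0.001986 < 0.02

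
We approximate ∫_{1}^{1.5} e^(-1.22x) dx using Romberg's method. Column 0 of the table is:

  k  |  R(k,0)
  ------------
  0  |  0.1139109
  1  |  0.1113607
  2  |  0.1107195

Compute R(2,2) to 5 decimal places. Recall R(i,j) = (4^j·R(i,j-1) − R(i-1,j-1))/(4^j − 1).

R(1,1) = (4·0.1113607 − 0.1139109) / 3 = 0.1105106
R(2,1) = (4·0.1107195 − 0.1113607) / 3 = 0.1105058
R(2,2) = (16·0.1105058 − 0.1105106) / 15 = 0.1105055

0.11051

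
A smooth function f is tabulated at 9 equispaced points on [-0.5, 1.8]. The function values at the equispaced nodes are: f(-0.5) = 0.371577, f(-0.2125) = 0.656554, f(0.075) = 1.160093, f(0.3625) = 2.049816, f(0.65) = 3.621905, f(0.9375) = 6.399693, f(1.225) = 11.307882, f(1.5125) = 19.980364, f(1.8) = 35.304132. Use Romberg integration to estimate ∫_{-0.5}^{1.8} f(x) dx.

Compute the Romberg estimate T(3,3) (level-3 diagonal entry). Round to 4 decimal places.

T(0,0) (trapezoid, 1 panel, h=2.3000): 41.027065
T(1,0) (trapezoid, 2 panels, h=1.1500): 24.678723
T(2,0) (trapezoid, 4 panels, h=0.5750): 19.508447
T(3,0) (trapezoid, 8 panels, h=0.2875): 18.116571
T(1,1) = 24.678723 + (24.678723 − 41.027065)/3 = 19.229276
T(2,1) = 19.508447 + (19.508447 − 24.678723)/3 = 17.785022
T(3,1) = 18.116571 + (18.116571 − 19.508447)/3 = 17.652612
T(2,2) = 17.785022 + (17.785022 − 19.229276)/15 = 17.688738
T(3,2) = 17.652612 + (17.652612 − 17.785022)/15 = 17.643785
T(3,3) = 17.643785 + (17.643785 − 17.688738)/63 = 17.643071

17.6431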